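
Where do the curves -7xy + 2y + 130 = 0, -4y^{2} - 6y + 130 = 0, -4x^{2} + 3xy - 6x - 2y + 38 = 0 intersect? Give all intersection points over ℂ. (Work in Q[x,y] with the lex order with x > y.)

Compute a lex Gröbner basis by Buchberger's algorithm.
f_1 = -7xy + 2y + 130, LT = xy.
f_2 = -4y^{2} - 6y + 130, LT = y^{2}.
f_3 = -4x^{2} + 3xy - 6x - 2y + 38, LT = x^{2}.

S(f_1,f_2): lcm = xy^{2}. S = -\tfrac{3}{2}xy + \tfrac{65}{2}x - \tfrac{2}{7}y^{2} - \tfrac{130}{7}y.
  reduce S modulo (f_1, f_2, f_3):
  remainder \tfrac{65}{2}x - \tfrac{130}{7}y - \tfrac{260}{7} ≠ 0; add h_4 = \tfrac{65}{2}x - \tfrac{130}{7}y - \tfrac{260}{7} to the basis.

S(f_1,f_3): lcm = x^{2}y. S = \tfrac{3}{4}xy^{2} - \tfrac{25}{14}xy - \tfrac{130}{7}x - \tfrac{1}{2}y^{2} + \tfrac{19}{2}y.
  reduce S modulo (f_1, f_2, f_3, h_4):
  remainder \tfrac{624}{49}y - \tfrac{3120}{49} ≠ 0; add h_5 = \tfrac{624}{49}y - \tfrac{3120}{49} to the basis.

The other S-polynomials (S(f_2,f_3), S(f_1,h_4), S(f_2,h_4), S(f_3,h_4), S(f_1,h_5), S(f_2,h_5), S(f_3,h_5), S(h_4,h_5)) all reduce to 0 modulo the current basis, so we have a Gröbner basis.
Inter-reduce: drop elements whose leading term is divisible by another's, tail-reduce, and make monic.
Reduced Gröbner basis: {x - 4, y - 5}.

Since the basis is lex-ordered, y - 5 is univariate in y. Its roots are {5}. Back-substituting each root into the other basis elements fixes the other coordinates.
  y = 5: the earlier basis element becomes x - 4 = 0, giving x = 4 — point (4, 5).

{(4, 5)}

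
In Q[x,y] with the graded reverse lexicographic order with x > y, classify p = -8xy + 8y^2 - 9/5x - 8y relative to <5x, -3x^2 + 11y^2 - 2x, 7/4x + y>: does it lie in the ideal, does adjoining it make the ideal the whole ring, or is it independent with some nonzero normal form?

-8xy + 8y^2 - 9/5x - 8y lies in I (it reduces to 0).

First compute the reduced Gröbner basis of I by Buchberger's algorithm.
f_1 = 5x, LT = x.
f_2 = -3x^2 + 11y^2 - 2x, LT = x^2.
f_3 = 7/4x + y, LT = x.

S(f_1,f_2): lcm = x^2. S = 11/3y^2 - 2/3x.
  leading term y^2: no divisor's leading term divides it; move 11/3y^2 to the remainder.
  leading term x: subtract (-2/15)·f_1 from -2/3x → 0
  remainder 11/3y^2 ≠ 0; add h_4 = 11/3y^2 to the basis.

S(f_1,f_3): lcm = x. S = -4/7y.
  leading term y: no divisor's leading term divides it; move -4/7y to the remainder.
  remainder -4/7y ≠ 0; add h_5 = -4/7y to the basis.

S(f_2,f_3): lcm = x^2. S = -4/7xy - 11/3y^2 + 2/3x.
  leading term xy: subtract (-4/35y)·f_1 from -4/7xy - 11/3y^2 + 2/3x → -11/3y^2 + 2/3x
  leading term y^2: subtract (-1)·h_4 from -11/3y^2 + 2/3x → 2/3x
  leading term x: subtract (2/15)·f_1 from 2/3x → 0
  remainder 0.

S(f_1,h_4): leading monomials are coprime, so the S-polynomial reduces to 0 (Buchberger's first criterion).
S(f_2,h_4): leading monomials are coprime, so the S-polynomial reduces to 0 (Buchberger's first criterion).
S(f_3,h_4): leading monomials are coprime, so the S-polynomial reduces to 0 (Buchberger's first criterion).
S(f_1,h_5): leading monomials are coprime, so the S-polynomial reduces to 0 (Buchberger's first criterion).
S(f_2,h_5): leading monomials are coprime, so the S-polynomial reduces to 0 (Buchberger's first criterion).
S(f_3,h_5): leading monomials are coprime, so the S-polynomial reduces to 0 (Buchberger's first criterion).
S(h_4,h_5): lcm = y^2. S = 0.
  remainder 0.

Every S-polynomial of the final basis reduces to 0, so we have a Gröbner basis.
Inter-reduce: drop elements whose leading term is divisible by another's, tail-reduce, and make monic.
Reduced Gröbner basis: {x, y}.
Label its elements g_1 = x, g_2 = y.

Reduce p = -8xy + 8y^2 - 9/5x - 8y modulo G:
  leading term xy: subtract (-8y)·g_1 from -8xy + 8y^2 - 9/5x - 8y → 8y^2 - 9/5x - 8y
  leading term y^2: subtract (8y)·g_2 from 8y^2 - 9/5x - 8y → -9/5x - 8y
  leading term x: subtract (-9/5)·g_1 from -9/5x - 8y → -8y
  leading term y: subtract (-8)·g_2 from -8y → 0
  normal form = 0.
Since the normal form is 0, p ∈ I.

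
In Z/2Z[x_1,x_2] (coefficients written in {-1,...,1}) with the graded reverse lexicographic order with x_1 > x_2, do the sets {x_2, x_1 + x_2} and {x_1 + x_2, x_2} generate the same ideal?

Yes, the ideals are equal.

For a fixed monomial order, each ideal has a unique reduced Gröbner basis; comparing bases decides equality.
Buchberger on the first generating set:
f_1 = x_2, LT = x_2.
f_2 = x_1 + x_2, LT = x_1.

The S-polynomials (S(f_1,f_2)) all reduce to 0 modulo the current basis, so we have a Gröbner basis.
Inter-reduce: drop elements whose leading term is divisible by another's, tail-reduce, and make monic.
Reduced Gröbner basis: {x_1, x_2}.

Buchberger on the second generating set:
h_1 = x_1 + x_2, LT = x_1.
h_2 = x_2, LT = x_2.

The S-polynomials (S(h_1,h_2)) all reduce to 0 modulo the current basis, so we have a Gröbner basis.
Inter-reduce: drop elements whose leading term is divisible by another's, tail-reduce, and make monic.
Reduced Gröbner basis: {x_1, x_2}.

These coincide, so the ideals are equal.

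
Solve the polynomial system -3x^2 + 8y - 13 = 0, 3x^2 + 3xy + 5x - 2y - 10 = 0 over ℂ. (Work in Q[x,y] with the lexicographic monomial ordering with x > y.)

Compute a lex Gröbner basis by Buchberger's algorithm.
f_1 = -3x^2 + 8y - 13, LT = x^2.
f_2 = 3x^2 + 3xy + 5x - 2y - 10, LT = x^2.

S(f_1,f_2): lcm = x^2. S = -xy - 5/3x - 2y + 23/3.
  reduce S modulo (f_1, f_2):
  remainder -xy - 5/3x - 2y + 23/3 ≠ 0; add h_3 = -xy - 5/3x - 2y + 23/3 to the basis.

S(f_1,h_3): lcm = x^2y. S = -5/3x^2 - 2xy + 23/3x - 8/3y^2 + 13/3y.
  reduce S modulo (f_1, f_2, h_3):
  remainder 11x - 8/3y^2 + 35/9y - 73/9 ≠ 0; add h_4 = 11x - 8/3y^2 + 35/9y - 73/9 to the basis.

S(h_3,h_4): lcm = xy. S = 5/3x + 8/33y^3 - 35/99y^2 + 271/99y - 23/3.
  reduce S modulo (f_1, f_2, h_3, h_4):
  remainder 8/33y^3 + 5/99y^2 + 58/27y - 1912/297 ≠ 0; add h_5 = 8/33y^3 + 5/99y^2 + 58/27y - 1912/297 to the basis.

The other S-polynomials (S(f_2,h_3), S(f_1,h_4), S(f_2,h_4), S(f_1,h_5), S(f_2,h_5), S(h_3,h_5), S(h_4,h_5)) all reduce to 0 modulo the current basis, so we have a Gröbner basis.
Inter-reduce: drop elements whose leading term is divisible by another's, tail-reduce, and make monic.
Reduced Gröbner basis: {x - 8/33y^2 + 35/99y - 73/99, y^3 + 5/24y^2 + 319/36y - 239/9}.

From the last basis element, y^3 + 5/24y^2 + 319/36y - 239/9 = 0, so y takes values in {2, -53/48 - 21*sqrt(7)*I/16, -53/48 + 21*sqrt(7)*I/16}. Each choice, substituted upward through the basis, yields the corresponding point(s) of the solution set.
  y = 2: the earlier basis element becomes x - 1 = 0, giving x = 1 — point (1, 2).
  y = -53/48 - 21*sqrt(7)*I/16: the earlier basis element becomes x + 3/2 - 7*sqrt(7)*I/6 = 0, giving x = -3/2 + 7*sqrt(7)*I/6 — point (-3/2 + 7*sqrt(7)*I/6, -53/48 - 21*sqrt(7)*I/16).
  y = -53/48 + 21*sqrt(7)*I/16: the earlier basis element becomes x + 3/2 + 7*sqrt(7)*I/6 = 0, giving x = -3/2 - 7*sqrt(7)*I/6 — point (-3/2 - 7*sqrt(7)*I/6, -53/48 + 21*sqrt(7)*I/16).

{(1, 2), (-3/2 + 7*sqrt(7)*I/6, -53/48 - 21*sqrt(7)*I/16), (-3/2 - 7*sqrt(7)*I/6, -53/48 + 21*sqrt(7)*I/16)}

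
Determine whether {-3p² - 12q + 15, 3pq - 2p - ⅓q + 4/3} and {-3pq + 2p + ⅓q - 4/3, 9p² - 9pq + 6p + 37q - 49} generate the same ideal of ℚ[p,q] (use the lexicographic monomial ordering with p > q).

Two ideals are equal iff their reduced Gröbner bases coincide (the reduced basis is unique for a fixed ordering).
Buchberger on the first generating set:
f_1 = -3p² - 12q + 15, LT = p².
f_2 = 3pq - 2p - ⅓q + 4/3, LT = pq.

S(f_1,f_2): lcm = p²q. S = ⅔p² + 1/9pq - 4/9p + 4q² - 5q.
  leading term p²: subtract (-2/9)·f_1 from ⅔p² + 1/9pq - 4/9p + 4q² - 5q → 1/9pq - 4/9p + 4q² - 23/3q + 10/3
  leading term pq: subtract (1/27)·f_2 from 1/9pq - 4/9p + 4q² - 23/3q + 10/3 → -10/27p + 4q² - 620/81q + 266/81
  leading term p: no divisor's leading term divides it; move -10/27p to the remainder.
  leading term q²: no divisor's leading term divides it; move 4q² to the remainder.
  leading term q: no divisor's leading term divides it; move -620/81q to the remainder.
  leading term 1: no divisor's leading term divides it; move 266/81 to the remainder.
  remainder -10/27p + 4q² - 620/81q + 266/81 ≠ 0; add g_3 = -10/27p + 4q² - 620/81q + 266/81 to the basis.

S(f_1,g_3): lcm = p². S = 54/5pq² - 62/3pq + 133/15p + 4q - 5.
  leading term pq²: subtract (18/5q)·f_2 from 54/5pq² - 62/3pq + 133/15p + 4q - 5 → -202/15pq + 133/15p + 6/5q² - ⅘q - 5
  leading term pq: subtract (-202/45)·f_2 from -202/15pq + 133/15p + 6/5q² - ⅘q - 5 → -1/9p + 6/5q² - 62/27q + 133/135
  leading term p: subtract (3/10)·g_3 from -1/9p + 6/5q² - 62/27q + 133/135 → 0
  remainder 0.

S(f_2,g_3): lcm = pq. S = -⅔p + 54/5q³ - 62/3q² + 394/45q + 4/9.
  leading term p: subtract (9/5)·g_3 from -⅔p + 54/5q³ - 62/3q² + 394/45q + 4/9 → 54/5q³ - 418/15q² + 338/15q - 82/15
  leading term q³: no divisor's leading term divides it; move 54/5q³ to the remainder.
  leading term q²: no divisor's leading term divides it; move -418/15q² to the remainder.
  leading term q: no divisor's leading term divides it; move 338/15q to the remainder.
  leading term 1: no divisor's leading term divides it; move -82/15 to the remainder.
  remainder 54/5q³ - 418/15q² + 338/15q - 82/15 ≠ 0; add g_4 = 54/5q³ - 418/15q² + 338/15q - 82/15 to the basis.

S(f_1,g_4): leading monomials are coprime, so the S-polynomial reduces to 0 (Buchberger's first criterion).
S(f_2,g_4): lcm = pq³. S = 155/81pq² - 169/81pq + 41/81p - 1/9q³ + 4/9q².
  leading term pq²: subtract (155/243q)·f_2 from 155/81pq² - 169/81pq + 41/81p - 1/9q³ + 4/9q² → -197/243pq + 41/81p - 1/9q³ + 479/729q² - 620/729q
  leading term pq: subtract (-197/729)·f_2 from -197/243pq + 41/81p - 1/9q³ + 479/729q² - 620/729q → -25/729p - 1/9q³ + 479/729q² - 2057/2187q + 788/2187
  leading term p: subtract (5/54)·g_3 from -25/729p - 1/9q³ + 479/729q² - 2057/2187q + 788/2187 → -1/9q³ + 209/729q² - 169/729q + 41/729
  leading term q³: subtract (-5/486)·g_4 from -1/9q³ + 209/729q² - 169/729q + 41/729 → 0
  remainder 0.

S(g_3,g_4): leading monomials are coprime, so the S-polynomial reduces to 0 (Buchberger's first criterion).
Every S-polynomial of the final basis reduces to 0, so we have a Gröbner basis.
Inter-reduce: drop elements whose leading term is divisible by another's, tail-reduce, and make monic.
Reduced Gröbner basis: {p - 54/5q² + 62/3q - 133/15, q³ - 209/81q² + 169/81q - 41/81}.

Buchberger on the second generating set:
h_1 = -3pq + 2p + ⅓q - 4/3, LT = pq.
h_2 = 9p² - 9pq + 6p + 37q - 49, LT = p².

S(h_1,h_2): lcm = p²q. S = -⅔p² + pq² - 7/9pq + 4/9p - 37/9q² + 49/9q.
  leading term p²: subtract (-2/27)·h_2 from -⅔p² + pq² - 7/9pq + 4/9p - 37/9q² + 49/9q → pq² - 13/9pq + 8/9p - 37/9q² + 221/27q - 98/27
  leading term pq²: subtract (-⅓q)·h_1 from pq² - 13/9pq + 8/9p - 37/9q² + 221/27q - 98/27 → -7/9pq + 8/9p - 4q² + 209/27q - 98/27
  leading term pq: subtract (7/27)·h_1 from -7/9pq + 8/9p - 4q² + 209/27q - 98/27 → 10/27p - 4q² + 620/81q - 266/81
  leading term p: no divisor's leading term divides it; move 10/27p to the remainder.
  leading term q²: no divisor's leading term divides it; move -4q² to the remainder.
  leading term q: no divisor's leading term divides it; move 620/81q to the remainder.
  leading term 1: no divisor's leading term divides it; move -266/81 to the remainder.
  remainder 10/27p - 4q² + 620/81q - 266/81 ≠ 0; add k_3 = 10/27p - 4q² + 620/81q - 266/81 to the basis.

S(h_1,k_3): lcm = pq. S = -⅔p + 54/5q³ - 62/3q² + 394/45q + 4/9.
  leading term p: subtract (-9/5)·k_3 from -⅔p + 54/5q³ - 62/3q² + 394/45q + 4/9 → 54/5q³ - 418/15q² + 338/15q - 82/15
  leading term q³: no divisor's leading term divides it; move 54/5q³ to the remainder.
  leading term q²: no divisor's leading term divides it; move -418/15q² to the remainder.
  leading term q: no divisor's leading term divides it; move 338/15q to the remainder.
  leading term 1: no divisor's leading term divides it; move -82/15 to the remainder.
  remainder 54/5q³ - 418/15q² + 338/15q - 82/15 ≠ 0; add k_4 = 54/5q³ - 418/15q² + 338/15q - 82/15 to the basis.

S(h_2,k_3): lcm = p². S = 54/5pq² - 65/3pq + 143/15p + 37/9q - 49/9.
  leading term pq²: subtract (-18/5q)·h_1 from 54/5pq² - 65/3pq + 143/15p + 37/9q - 49/9 → -217/15pq + 143/15p + 6/5q² - 31/45q - 49/9
  leading term pq: subtract (217/45)·h_1 from -217/15pq + 143/15p + 6/5q² - 31/45q - 49/9 → -1/9p + 6/5q² - 62/27q + 133/135
  leading term p: subtract (-3/10)·k_3 from -1/9p + 6/5q² - 62/27q + 133/135 → 0
  remainder 0.

S(h_1,k_4): lcm = pq³. S = 155/81pq² - 169/81pq + 41/81p - 1/9q³ + 4/9q².
  leading term pq²: subtract (-155/243q)·h_1 from 155/81pq² - 169/81pq + 41/81p - 1/9q³ + 4/9q² → -197/243pq + 41/81p - 1/9q³ + 479/729q² - 620/729q
  leading term pq: subtract (197/729)·h_1 from -197/243pq + 41/81p - 1/9q³ + 479/729q² - 620/729q → -25/729p - 1/9q³ + 479/729q² - 2057/2187q + 788/2187
  leading term p: subtract (-5/54)·k_3 from -25/729p - 1/9q³ + 479/729q² - 2057/2187q + 788/2187 → -1/9q³ + 209/729q² - 169/729q + 41/729
  leading term q³: subtract (-5/486)·k_4 from -1/9q³ + 209/729q² - 169/729q + 41/729 → 0
  remainder 0.

S(h_2,k_4): leading monomials are coprime, so the S-polynomial reduces to 0 (Buchberger's first criterion).
S(k_3,k_4): leading monomials are coprime, so the S-polynomial reduces to 0 (Buchberger's first criterion).
Every S-polynomial of the final basis reduces to 0, so we have a Gröbner basis.
Inter-reduce: drop elements whose leading term is divisible by another's, tail-reduce, and make monic.
Reduced Gröbner basis: {p - 54/5q² + 62/3q - 133/15, q³ - 209/81q² + 169/81q - 41/81}.

Same reduced basis, so the two generating sets span the same ideal.

Yes, the ideals are equal.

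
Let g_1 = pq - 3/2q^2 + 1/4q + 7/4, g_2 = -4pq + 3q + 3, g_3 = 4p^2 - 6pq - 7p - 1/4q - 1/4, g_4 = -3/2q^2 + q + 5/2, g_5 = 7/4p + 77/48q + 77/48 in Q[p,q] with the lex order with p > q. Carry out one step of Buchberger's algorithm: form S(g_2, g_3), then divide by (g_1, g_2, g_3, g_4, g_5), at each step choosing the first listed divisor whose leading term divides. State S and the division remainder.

S(g_2, g_3) = 3/2pq^2 + pq - 3/4p + 1/16q^2 + 1/16q; remainder on division = 41/12q + 41/12.

lcm(LM(g_2), LM(g_3)) = p^2q.
S = (lcm/LT(g_2))·g_2 − (lcm/LT(g_3))·g_3 = 3/2pq^2 + pq - 3/4p + 1/16q^2 + 1/16q.
Reduce S modulo (g_1, g_2, g_3, g_4, g_5) in that order:
  leading term pq^2: subtract (3/2q)·g_1 from 3/2pq^2 + pq - 3/4p + 1/16q^2 + 1/16q → pq - 3/4p + 9/4q^3 - 5/16q^2 - 41/16q
  leading term pq: subtract (1)·g_1 from pq - 3/4p + 9/4q^3 - 5/16q^2 - 41/16q → -3/4p + 9/4q^3 + 19/16q^2 - 45/16q - 7/4
  leading term p: subtract (-3/7)·g_5 from -3/4p + 9/4q^3 + 19/16q^2 - 45/16q - 7/4 → 9/4q^3 + 19/16q^2 - 17/8q - 17/16
  leading term q^3: subtract (-3/2q)·g_4 from 9/4q^3 + 19/16q^2 - 17/8q - 17/16 → 43/16q^2 + 13/8q - 17/16
  leading term q^2: subtract (-43/24)·g_4 from 43/16q^2 + 13/8q - 17/16 → 41/12q + 41/12
  leading term q: no divisor's leading term divides it; move 41/12q to the remainder.
  leading term 1: no divisor's leading term divides it; move 41/12 to the remainder.
The remainder 41/12q + 41/12 is nonzero, so it would be added as the next basis element.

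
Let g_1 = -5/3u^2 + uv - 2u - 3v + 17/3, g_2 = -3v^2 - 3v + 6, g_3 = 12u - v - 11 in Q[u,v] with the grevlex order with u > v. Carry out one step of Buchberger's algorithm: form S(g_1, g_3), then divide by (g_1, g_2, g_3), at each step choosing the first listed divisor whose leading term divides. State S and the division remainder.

lcm(LM(g_1), LM(g_3)) = u^2.
S = (lcm/LT(g_1))·g_1 − (lcm/LT(g_3))·g_3 = -31/60uv + 127/60u + 9/5v - 17/5.
Reduce S modulo (g_1, g_2, g_3) in that order:
  leading term uv: subtract (-31/720v)·g_3 from -31/60uv + 127/60u + 9/5v - 17/5 → -31/720v^2 + 127/60u + 191/144v - 17/5
  leading term v^2: subtract (31/2160)·g_2 from -31/720v^2 + 127/60u + 191/144v - 17/5 → 127/60u + 493/360v - 251/72
  leading term u: subtract (127/720)·g_3 from 127/60u + 493/360v - 251/72 → 371/240v - 371/240
  leading term v: no divisor's leading term divides it; move 371/240v to the remainder.
  leading term 1: no divisor's leading term divides it; move -371/240 to the remainder.
The remainder 371/240v - 371/240 is nonzero, so it would be added as the next basis element.

S(g_1, g_3) = -31/60uv + 127/60u + 9/5v - 17/5; remainder on division = 371/240v - 371/240.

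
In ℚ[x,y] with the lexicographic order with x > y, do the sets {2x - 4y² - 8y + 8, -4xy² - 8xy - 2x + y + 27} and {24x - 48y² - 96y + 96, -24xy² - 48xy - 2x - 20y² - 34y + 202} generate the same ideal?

Two ideals are equal iff their reduced Gröbner bases coincide (the reduced basis is unique for a fixed ordering).
Buchberger on the first generating set:
f_1 = 2x - 4y² - 8y + 8, LT = x.
f_2 = -4xy² - 8xy - 2x + y + 27, LT = xy².

S(f_1,f_2): lcm = xy². S = -2xy - ½x - 2y⁴ - 4y³ + 4y² + ¼y + 27/4.
  reduce S modulo (f_1, f_2):
  remainder -2y⁴ - 8y³ - 5y² + 25/4y + 35/4 ≠ 0; add g_3 = -2y⁴ - 8y³ - 5y² + 25/4y + 35/4 to the basis.

The other S-polynomials (S(f_1,g_3), S(f_2,g_3)) all reduce to 0 modulo the current basis, so we have a Gröbner basis.
Inter-reduce: drop elements whose leading term is divisible by another's, tail-reduce, and make monic.
Reduced Gröbner basis: {x - 2y² - 4y + 4, y⁴ + 4y³ + 5/2y² - 25/8y - 35/8}.

Buchberger on the second generating set:
h_1 = 24x - 48y² - 96y + 96, LT = x.
h_2 = -24xy² - 48xy - 2x - 20y² - 34y + 202, LT = xy².

S(h_1,h_2): lcm = xy². S = -2xy - 1/12x - 2y⁴ - 4y³ + 19/6y² - 17/12y + 101/12.
  reduce S modulo (h_1, h_2):
  remainder -2y⁴ - 8y³ - 5y² + 25/4y + 35/4 ≠ 0; add k_3 = -2y⁴ - 8y³ - 5y² + 25/4y + 35/4 to the basis.

The other S-polynomials (S(h_1,k_3), S(h_2,k_3)) all reduce to 0 modulo the current basis, so we have a Gröbner basis.
Inter-reduce: drop elements whose leading term is divisible by another's, tail-reduce, and make monic.
Reduced Gröbner basis: {x - 2y² - 4y + 4, y⁴ + 4y³ + 5/2y² - 25/8y - 35/8}.

These coincide, so the ideals are equal.
The choice of monomial ordering does not affect the verdict — as long as both bases are computed under the same ordering, their equality decides ideal equality.

Yes, the ideals are equal.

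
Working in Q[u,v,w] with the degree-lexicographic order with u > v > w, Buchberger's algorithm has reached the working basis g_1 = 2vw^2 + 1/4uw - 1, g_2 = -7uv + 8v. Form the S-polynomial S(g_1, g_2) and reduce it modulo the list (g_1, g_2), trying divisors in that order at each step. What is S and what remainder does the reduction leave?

lcm(LM(g_1), LM(g_2)) = uvw^2.
S = (lcm/LT(g_1))·g_1 − (lcm/LT(g_2))·g_2 = 1/8u^2w + 8/7vw^2 - 1/2u.
Reduce S modulo (g_1, g_2) in that order:
  leading term u^2w: no divisor's leading term divides it; move 1/8u^2w to the remainder.
  leading term vw^2: subtract (4/7)·g_1 from 8/7vw^2 - 1/2u → -1/7uw - 1/2u + 4/7
  leading term uw: no divisor's leading term divides it; move -1/7uw to the remainder.
  leading term u: no divisor's leading term divides it; move -1/2u to the remainder.
  leading term 1: no divisor's leading term divides it; move 4/7 to the remainder.
The remainder 1/8u^2w - 1/7uw - 1/2u + 4/7 is nonzero, so it would be added as the next basis element.

S(g_1, g_2) = 1/8u^2w + 8/7vw^2 - 1/2u; remainder on division = 1/8u^2w - 1/7uw - 1/2u + 4/7.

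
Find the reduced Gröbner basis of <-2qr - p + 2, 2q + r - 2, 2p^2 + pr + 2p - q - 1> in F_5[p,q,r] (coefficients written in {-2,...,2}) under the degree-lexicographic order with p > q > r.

G = {p^2 - 2pr + p - r - 1, r^2 - p - 2r + 2, q - 2r - 1}

Buchberger's algorithm terminates because the ascending chain of leading-term ideals stabilizes.

f_1 = -2qr - p + 2, LT = qr.
f_2 = 2q + r - 2, LT = q.
f_3 = 2p^2 + pr + 2p - q - 1, LT = p^2.

S(f_1,f_2): lcm = qr. S = 2r^2 - 2p + r - 1.
  leading term r^2: no divisor's leading term divides it; move 2r^2 to the remainder.
  leading term p: no divisor's leading term divides it; move -2p to the remainder.
  leading term r: no divisor's leading term divides it; move r to the remainder.
  leading term 1: no divisor's leading term divides it; move -1 to the remainder.
  remainder 2r^2 - 2p + r - 1 ≠ 0; add g_4 = 2r^2 - 2p + r - 1 to the basis.

The other S-polynomials (S(f_1,f_3), S(f_2,f_3), S(f_1,g_4), S(f_2,g_4), S(f_3,g_4)) all reduce to 0 modulo the current basis, so we have a Gröbner basis.
Inter-reduce: drop elements whose leading term is divisible by another's, tail-reduce, and make monic.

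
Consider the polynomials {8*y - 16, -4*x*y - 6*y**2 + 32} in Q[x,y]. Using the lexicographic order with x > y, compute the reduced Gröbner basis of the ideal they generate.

G = {x - 1, y - 2}

f_1 = 8*y - 16, LT = y.
f_2 = -4*x*y - 6*y**2 + 32, LT = x*y.

S(f_1,f_2): lcm = x*y. S = -2*x - 3/2*y**2 + 8.
  leading term x: no divisor's leading term divides it; move -2*x to the remainder.
  leading term y**2: subtract (-3/16*y)·f_1 from -3/2*y**2 + 8 → -3*y + 8
  leading term y: subtract (-3/8)·f_1 from -3*y + 8 → 2
  leading term 1: no divisor's leading term divides it; move 2 to the remainder.
  remainder -2*x + 2 ≠ 0; add g_3 = -2*x + 2 to the basis.

The other S-polynomials (S(f_1,g_3), S(f_2,g_3)) all reduce to 0 modulo the current basis, so we have a Gröbner basis.
Inter-reduce: drop elements whose leading term is divisible by another's, tail-reduce, and make monic.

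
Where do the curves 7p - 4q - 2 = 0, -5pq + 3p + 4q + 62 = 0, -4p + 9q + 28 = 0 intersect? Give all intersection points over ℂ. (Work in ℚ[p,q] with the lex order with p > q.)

Compute a lex Gröbner basis by Buchberger's algorithm.
f_1 = 7p - 4q - 2, LT = p.
f_2 = -5pq + 3p + 4q + 62, LT = pq.
f_3 = -4p + 9q + 28, LT = p.

S(f_1,f_2): lcm = pq. S = ⅗p - 4/7q² + 18/35q + 62/5.
  leading term p: subtract (3/35)·f_1 from ⅗p - 4/7q² + 18/35q + 62/5 → -4/7q² + 6/7q + 88/7
  leading term q²: no divisor's leading term divides it; move -4/7q² to the remainder.
  leading term q: no divisor's leading term divides it; move 6/7q to the remainder.
  leading term 1: no divisor's leading term divides it; move 88/7 to the remainder.
  remainder -4/7q² + 6/7q + 88/7 ≠ 0; add h_4 = -4/7q² + 6/7q + 88/7 to the basis.

S(f_1,f_3): lcm = p. S = 47/28q + 47/7.
  leading term q: no divisor's leading term divides it; move 47/28q to the remainder.
  leading term 1: no divisor's leading term divides it; move 47/7 to the remainder.
  remainder 47/28q + 47/7 ≠ 0; add h_5 = 47/28q + 47/7 to the basis.

The other S-polynomials (S(f_2,f_3), S(f_1,h_4), S(f_2,h_4), S(f_3,h_4), S(f_1,h_5), S(f_2,h_5), S(f_3,h_5), S(h_4,h_5)) all reduce to 0 modulo the current basis, so we have a Gröbner basis.
Inter-reduce: drop elements whose leading term is divisible by another's, tail-reduce, and make monic.
Reduced Gröbner basis: {p + 2, q + 4}.

The lex basis is triangular: the last element involves only q. Solving q + 4 = 0 gives q ∈ {-4}; substituting each value into the earlier elements determines the remaining variables.
  q = -4: the earlier basis element becomes p + 2 = 0, giving p = -2 — point (-2, -4).

{(-2, -4)}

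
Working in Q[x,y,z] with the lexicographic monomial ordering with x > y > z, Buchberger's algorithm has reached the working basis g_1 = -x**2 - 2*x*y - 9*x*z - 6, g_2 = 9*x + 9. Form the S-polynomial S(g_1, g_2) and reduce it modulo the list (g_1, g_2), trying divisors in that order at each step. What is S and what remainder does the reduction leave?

lcm(LM(g_1), LM(g_2)) = x**2.
S = (lcm/LT(g_1))·g_1 − (lcm/LT(g_2))·g_2 = 2*x*y + 9*x*z - x + 6.
Reduce S modulo (g_1, g_2) in that order:
  leading term x*y: subtract (2/9*y)·g_2 from 2*x*y + 9*x*z - x + 6 → 9*x*z - x - 2*y + 6
  leading term x*z: subtract (z)·g_2 from 9*x*z - x - 2*y + 6 → -x - 2*y - 9*z + 6
  leading term x: subtract (-1/9)·g_2 from -x - 2*y - 9*z + 6 → -2*y - 9*z + 7
  leading term y: no divisor's leading term divides it; move -2*y to the remainder.
  leading term z: no divisor's leading term divides it; move -9*z to the remainder.
  leading term 1: no divisor's leading term divides it; move 7 to the remainder.
The remainder -2*y - 9*z + 7 is nonzero, so it would be added as the next basis element.

S(g_1, g_2) = 2*x*y + 9*x*z - x + 6; remainder on division = -2*y - 9*z + 7.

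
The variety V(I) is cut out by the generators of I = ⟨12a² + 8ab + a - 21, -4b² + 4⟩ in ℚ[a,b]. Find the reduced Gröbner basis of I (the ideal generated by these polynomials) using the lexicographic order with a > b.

G = {a² + ⅔ab + 1/12a - 7/4, b² - 1}

f_1 = 12a² + 8ab + a - 21, LT = a².
f_2 = -4b² + 4, LT = b².

The S-polynomials (S(f_1,f_2)) all reduce to 0 modulo the current basis, so we have a Gröbner basis.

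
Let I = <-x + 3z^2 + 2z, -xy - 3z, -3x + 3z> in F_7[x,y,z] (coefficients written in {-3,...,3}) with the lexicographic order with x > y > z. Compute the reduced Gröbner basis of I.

f_1 = -x + 3z^2 + 2z, LT = x.
f_2 = -xy - 3z, LT = xy.
f_3 = -3x + 3z, LT = x.

S(f_1,f_2): lcm = xy. S = -3yz^2 - 2yz - 3z.
  leading term yz^2: no divisor's leading term divides it; move -3yz^2 to the remainder.
  leading term yz: no divisor's leading term divides it; move -2yz to the remainder.
  leading term z: no divisor's leading term divides it; move -3z to the remainder.
  remainder -3yz^2 - 2yz - 3z ≠ 0; add g_4 = -3yz^2 - 2yz - 3z to the basis.

S(f_1,f_3): lcm = x. S = -3z^2 - z.
  leading term z^2: no divisor's leading term divides it; move -3z^2 to the remainder.
  leading term z: no divisor's leading term divides it; move -z to the remainder.
  remainder -3z^2 - z ≠ 0; add g_5 = -3z^2 - z to the basis.

S(f_2,f_3): lcm = xy. S = yz + 3z.
  leading term yz: no divisor's leading term divides it; move yz to the remainder.
  leading term z: no divisor's leading term divides it; move 3z to the remainder.
  remainder yz + 3z ≠ 0; add g_6 = yz + 3z to the basis.

The other S-polynomials (S(f_1,g_4), S(f_2,g_4), S(f_3,g_4), S(f_1,g_5), S(f_2,g_5), S(f_3,g_5), S(g_4,g_5), S(f_1,g_6), S(f_2,g_6), S(f_3,g_6), S(g_4,g_6), S(g_5,g_6)) all reduce to 0 modulo the current basis, so we have a Gröbner basis.
Inter-reduce: drop elements whose leading term is divisible by another's, tail-reduce, and make monic.

G = {x - z, yz + 3z, z^2 - 2z}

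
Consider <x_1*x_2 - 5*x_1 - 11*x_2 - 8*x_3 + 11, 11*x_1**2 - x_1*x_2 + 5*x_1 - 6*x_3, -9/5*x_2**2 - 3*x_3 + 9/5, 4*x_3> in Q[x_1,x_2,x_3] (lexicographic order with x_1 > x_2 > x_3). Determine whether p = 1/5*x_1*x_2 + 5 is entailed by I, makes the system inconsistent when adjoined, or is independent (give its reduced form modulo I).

First compute the reduced Gröbner basis of I by Buchberger's algorithm.
f_1 = x_1*x_2 - 5*x_1 - 11*x_2 - 8*x_3 + 11, LT = x_1*x_2.
f_2 = 11*x_1**2 - x_1*x_2 + 5*x_1 - 6*x_3, LT = x_1**2.
f_3 = -9/5*x_2**2 - 3*x_3 + 9/5, LT = x_2**2.
f_4 = 4*x_3, LT = x_3.

S(f_1,f_2): lcm = x_1**2*x_2. S = -5*x_1**2 + 1/11*x_1*x_2**2 - 126/11*x_1*x_2 - 8*x_1*x_3 + 11*x_1 + 6/11*x_2*x_3.
  reduce S modulo (f_1, f_2, f_3, f_4):
  remainder -44*x_1 - 127*x_2 + 127 ≠ 0; add h_5 = -44*x_1 - 127*x_2 + 127 to the basis.

S(f_1,f_3): lcm = x_1*x_2**2. S = -5*x_1*x_2 - 5/3*x_1*x_3 + x_1 - 11*x_2**2 - 8*x_2*x_3 + 11*x_2.
  reduce S modulo (f_1, f_2, f_3, f_4, h_5):
  remainder 278/11*x_2 - 278/11 ≠ 0; add h_6 = 278/11*x_2 - 278/11 to the basis.

The other S-polynomials (S(f_1,f_4), S(f_2,f_3), S(f_2,f_4), S(f_3,f_4), S(f_1,h_5), S(f_2,h_5), S(f_3,h_5), S(f_4,h_5), S(f_1,h_6), S(f_2,h_6), S(f_3,h_6), S(f_4,h_6), S(h_5,h_6)) all reduce to 0 modulo the current basis, so we have a Gröbner basis.
Inter-reduce: drop elements whose leading term is divisible by another's, tail-reduce, and make monic.
Reduced Gröbner basis: {x_1, x_2 - 1, x_3}.
Label its elements g_1 = x_1, g_2 = x_2 - 1, g_3 = x_3.

Reduce p = 1/5*x_1*x_2 + 5 modulo G:
  leading term x_1*x_2: subtract (1/5*x_2)·g_1 from 1/5*x_1*x_2 + 5 → 5
  leading term 1: no divisor's leading term divides it; move 5 to the remainder.
  normal form = 5.
The normal form is nonzero, so p ∉ I. Since p minus its normal form lies in I, I + (p) = I + (r) where r = 5; decide whether this ideal is the whole ring.
Here r = 5 is a nonzero constant, hence a unit: 1 ∈ I + (p), the Gröbner basis of I + (p) is {1}, and the enlarged system has no common solution — adjoining p is inconsistent.

Adjoining 1/5*x_1*x_2 + 5 makes the ideal the whole ring: the system is inconsistent.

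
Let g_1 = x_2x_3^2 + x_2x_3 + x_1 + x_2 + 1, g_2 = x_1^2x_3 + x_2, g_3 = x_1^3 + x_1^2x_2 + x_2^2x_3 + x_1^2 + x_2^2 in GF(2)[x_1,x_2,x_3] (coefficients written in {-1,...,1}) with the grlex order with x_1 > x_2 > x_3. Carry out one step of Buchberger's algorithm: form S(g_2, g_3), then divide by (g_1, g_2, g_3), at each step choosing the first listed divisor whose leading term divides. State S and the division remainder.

lcm(LM(g_2), LM(g_3)) = x_1^3x_3.
S = (lcm/LT(g_2))·g_2 − (lcm/LT(g_3))·g_3 = x_1^2x_2x_3 + x_2^2x_3^2 + x_1^2x_3 + x_2^2x_3 + x_1x_2.
Reduce S modulo (g_1, g_2, g_3) in that order:
  leading term x_1^2x_2x_3: subtract (x_2)·g_2 from x_1^2x_2x_3 + x_2^2x_3^2 + x_1^2x_3 + x_2^2x_3 + x_1x_2 → x_2^2x_3^2 + x_1^2x_3 + x_2^2x_3 + x_1x_2 + x_2^2
  leading term x_2^2x_3^2: subtract (x_2)·g_1 from x_2^2x_3^2 + x_1^2x_3 + x_2^2x_3 + x_1x_2 + x_2^2 → x_1^2x_3 + x_2
  leading term x_1^2x_3: subtract (1)·g_2 from x_1^2x_3 + x_2 → 0
The remainder is 0, so this S-polynomial contributes no new basis element.

S(g_2, g_3) = x_1^2x_2x_3 + x_2^2x_3^2 + x_1^2x_3 + x_2^2x_3 + x_1x_2; remainder on division = 0.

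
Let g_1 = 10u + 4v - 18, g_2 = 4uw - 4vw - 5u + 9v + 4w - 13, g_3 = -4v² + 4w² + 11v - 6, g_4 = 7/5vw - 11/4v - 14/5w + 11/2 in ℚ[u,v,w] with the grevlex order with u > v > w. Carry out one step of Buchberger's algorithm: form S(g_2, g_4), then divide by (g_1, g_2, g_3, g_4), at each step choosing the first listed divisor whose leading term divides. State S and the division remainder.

S(g_2, g_4) = -v²w + 5/7uv + 9/4v² + 2uw + vw - 55/14u - 13/4v; remainder on division = -w³ + 55/28w².

lcm(LM(g_2), LM(g_4)) = uvw.
S = (lcm/LT(g_2))·g_2 − (lcm/LT(g_4))·g_4 = -v²w + 5/7uv + 9/4v² + 2uw + vw - 55/14u - 13/4v.
Reduce S modulo (g_1, g_2, g_3, g_4) in that order:
  leading term v²w: subtract (¼w)·g_3 from -v²w + 5/7uv + 9/4v² + 2uw + vw - 55/14u - 13/4v → -w³ + 5/7uv + 9/4v² + 2uw - 7/4vw - 55/14u - 13/4v + 3/2w
  leading term w³: no divisor's leading term divides it; move -w³ to the remainder.
  leading term uv: subtract (1/14v)·g_1 from 5/7uv + 9/4v² + 2uw - 7/4vw - 55/14u - 13/4v + 3/2w → 55/28v² + 2uw - 7/4vw - 55/14u - 55/28v + 3/2w
  leading term v²: subtract (-55/112)·g_3 from 55/28v² + 2uw - 7/4vw - 55/14u - 55/28v + 3/2w → 2uw - 7/4vw + 55/28w² - 55/14u + 55/16v + 3/2w - 165/56
  leading term uw: subtract (⅕w)·g_1 from 2uw - 7/4vw + 55/28w² - 55/14u + 55/16v + 3/2w - 165/56 → -51/20vw + 55/28w² - 55/14u + 55/16v + 51/10w - 165/56
  leading term vw: subtract (-51/28)·g_4 from -51/20vw + 55/28w² - 55/14u + 55/16v + 51/10w - 165/56 → 55/28w² - 55/14u - 11/7v + 99/14
  leading term w²: no divisor's leading term divides it; move 55/28w² to the remainder.
  leading term u: subtract (-11/28)·g_1 from -55/14u - 11/7v + 99/14 → 0
The remainder -w³ + 55/28w² is nonzero, so it would be added as the next basis element.
This is the inner loop of Buchberger's algorithm — each nonzero remainder becomes a new basis element.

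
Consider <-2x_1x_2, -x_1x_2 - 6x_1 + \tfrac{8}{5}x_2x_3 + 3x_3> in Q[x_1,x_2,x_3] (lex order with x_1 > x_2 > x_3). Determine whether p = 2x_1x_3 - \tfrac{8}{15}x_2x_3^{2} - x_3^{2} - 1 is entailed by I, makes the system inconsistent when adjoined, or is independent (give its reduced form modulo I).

Adjoining 2x_1x_3 - \tfrac{8}{15}x_2x_3^{2} - x_3^{2} - 1 makes the ideal the whole ring: the system is inconsistent.

First compute the reduced Gröbner basis of I by Buchberger's algorithm.
f_1 = -2x_1x_2, LT = x_1x_2.
f_2 = -x_1x_2 - 6x_1 + \tfrac{8}{5}x_2x_3 + 3x_3, LT = x_1x_2.

S(f_1,f_2): lcm = x_1x_2. S = -6x_1 + \tfrac{8}{5}x_2x_3 + 3x_3.
  leading term x_1: no divisor's leading term divides it; move -6x_1 to the remainder.
  leading term x_2x_3: no divisor's leading term divides it; move \tfrac{8}{5}x_2x_3 to the remainder.
  leading term x_3: no divisor's leading term divides it; move 3x_3 to the remainder.
  remainder -6x_1 + \tfrac{8}{5}x_2x_3 + 3x_3 ≠ 0; add h_3 = -6x_1 + \tfrac{8}{5}x_2x_3 + 3x_3 to the basis.

S(f_1,h_3): lcm = x_1x_2. S = \tfrac{4}{15}x_2^{2}x_3 + \tfrac{1}{2}x_2x_3.
  leading term x_2^{2}x_3: no divisor's leading term divides it; move \tfrac{4}{15}x_2^{2}x_3 to the remainder.
  leading term x_2x_3: no divisor's leading term divides it; move \tfrac{1}{2}x_2x_3 to the remainder.
  remainder \tfrac{4}{15}x_2^{2}x_3 + \tfrac{1}{2}x_2x_3 ≠ 0; add h_4 = \tfrac{4}{15}x_2^{2}x_3 + \tfrac{1}{2}x_2x_3 to the basis.

The other S-polynomials (S(f_2,h_3), S(f_1,h_4), S(f_2,h_4), S(h_3,h_4)) all reduce to 0 modulo the current basis, so we have a Gröbner basis.
Inter-reduce: drop elements whose leading term is divisible by another's, tail-reduce, and make monic.
Reduced Gröbner basis: {x_1 - \tfrac{4}{15}x_2x_3 - \tfrac{1}{2}x_3, x_2^{2}x_3 + \tfrac{15}{8}x_2x_3}.
Label its elements g_1 = x_1 - \tfrac{4}{15}x_2x_3 - \tfrac{1}{2}x_3, g_2 = x_2^{2}x_3 + \tfrac{15}{8}x_2x_3.

Reduce p = 2x_1x_3 - \tfrac{8}{15}x_2x_3^{2} - x_3^{2} - 1 modulo G:
  leading term x_1x_3: subtract (2x_3)·g_1 from 2x_1x_3 - \tfrac{8}{15}x_2x_3^{2} - x_3^{2} - 1 → -1
  leading term 1: no divisor's leading term divides it; move -1 to the remainder.
  normal form = -1.
The normal form is nonzero, so p ∉ I. Since p minus its normal form lies in I, I + (p) = I + (r) where r = -1; decide whether this ideal is the whole ring.
Here r = -1 is a nonzero constant, hence a unit: 1 ∈ I + (p), the Gröbner basis of I + (p) is {1}, and the enlarged system has no common solution — adjoining p is inconsistent.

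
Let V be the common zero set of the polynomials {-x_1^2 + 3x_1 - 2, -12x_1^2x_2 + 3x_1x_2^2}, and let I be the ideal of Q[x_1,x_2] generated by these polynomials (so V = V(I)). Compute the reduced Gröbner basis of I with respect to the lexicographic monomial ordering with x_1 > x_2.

f_1 = -x_1^2 + 3x_1 - 2, LT = x_1^2.
f_2 = -12x_1^2x_2 + 3x_1x_2^2, LT = x_1^2x_2.

S(f_1,f_2): lcm = x_1^2x_2. S = 1/4x_1x_2^2 - 3x_1x_2 + 2x_2.
  leading term x_1x_2^2: no divisor's leading term divides it; move 1/4x_1x_2^2 to the remainder.
  leading term x_1x_2: no divisor's leading term divides it; move -3x_1x_2 to the remainder.
  leading term x_2: no divisor's leading term divides it; move 2x_2 to the remainder.
  remainder 1/4x_1x_2^2 - 3x_1x_2 + 2x_2 ≠ 0; add g_3 = 1/4x_1x_2^2 - 3x_1x_2 + 2x_2 to the basis.

S(f_1,g_3): lcm = x_1^2x_2^2. S = 12x_1^2x_2 - 3x_1x_2^2 - 8x_1x_2 + 2x_2^2.
  leading term x_1^2x_2: subtract (-12x_2)·f_1 from 12x_1^2x_2 - 3x_1x_2^2 - 8x_1x_2 + 2x_2^2 → -3x_1x_2^2 + 28x_1x_2 + 2x_2^2 - 24x_2
  leading term x_1x_2^2: subtract (-12)·g_3 from -3x_1x_2^2 + 28x_1x_2 + 2x_2^2 - 24x_2 → -8x_1x_2 + 2x_2^2
  leading term x_1x_2: no divisor's leading term divides it; move -8x_1x_2 to the remainder.
  leading term x_2^2: no divisor's leading term divides it; move 2x_2^2 to the remainder.
  remainder -8x_1x_2 + 2x_2^2 ≠ 0; add g_4 = -8x_1x_2 + 2x_2^2 to the basis.

S(g_3,g_4): lcm = x_1x_2^2. S = -12x_1x_2 + 1/4x_2^3 + 8x_2.
  leading term x_1x_2: subtract (3/2)·g_4 from -12x_1x_2 + 1/4x_2^3 + 8x_2 → 1/4x_2^3 - 3x_2^2 + 8x_2
  leading term x_2^3: no divisor's leading term divides it; move 1/4x_2^3 to the remainder.
  leading term x_2^2: no divisor's leading term divides it; move -3x_2^2 to the remainder.
  leading term x_2: no divisor's leading term divides it; move 8x_2 to the remainder.
  remainder 1/4x_2^3 - 3x_2^2 + 8x_2 ≠ 0; add g_5 = 1/4x_2^3 - 3x_2^2 + 8x_2 to the basis.

The other S-polynomials (S(f_2,g_3), S(f_1,g_4), S(f_2,g_4), S(f_1,g_5), S(f_2,g_5), S(g_3,g_5), S(g_4,g_5)) all reduce to 0 modulo the current basis, so we have a Gröbner basis.
Inter-reduce: drop elements whose leading term is divisible by another's, tail-reduce, and make monic.

G = {x_1^2 - 3x_1 + 2, x_1x_2 - 1/4x_2^2, x_2^3 - 12x_2^2 + 32x_2}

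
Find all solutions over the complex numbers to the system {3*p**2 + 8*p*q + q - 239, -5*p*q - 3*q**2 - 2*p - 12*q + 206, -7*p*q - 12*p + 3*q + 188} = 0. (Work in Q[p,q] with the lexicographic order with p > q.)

Compute a lex Gröbner basis by Buchberger's algorithm.
f_1 = 3*p**2 + 8*p*q + q - 239, LT = p**2.
f_2 = -5*p*q - 2*p - 3*q**2 - 12*q + 206, LT = p*q.
f_3 = -7*p*q - 12*p + 3*q + 188, LT = p*q.

S(f_1,f_2): lcm = p**2*q. S = -2/5*p**2 + 31/15*p*q**2 - 12/5*p*q + 206/5*p + 1/3*q**2 - 239/3*q.
  reduce S modulo (f_1, f_2, f_3):
  remainder 5258/125*p - 31/25*q**3 - 1249/375*q**2 + 4049/375*q - 45322/375 ≠ 0; add h_4 = 5258/125*p - 31/25*q**3 - 1249/375*q**2 + 4049/375*q - 45322/375 to the basis.

S(f_1,f_3): lcm = p**2*q. S = -12/7*p**2 + 8/3*p*q**2 + 3/7*p*q + 188/7*p + 1/3*q**2 - 239/3*q.
  reduce S modulo (f_1, f_2, f_3, h_4):
  remainder -47185/55209*q**3 - 1064099/165627*q**2 + 2458132/165627*q + 16252576/165627 ≠ 0; add h_5 = -47185/55209*q**3 - 1064099/165627*q**2 + 2458132/165627*q + 16252576/165627 to the basis.

S(f_2,f_3): lcm = p*q. S = -46/35*p + 3/5*q**2 + 99/35*q - 502/35.
  reduce S modulo (f_1, f_2, f_3, h_4, h_5):
  remainder 37143/47185*q**2 + 823472/330295*q - 7453904/330295 ≠ 0; add h_6 = 37143/47185*q**2 + 823472/330295*q - 7453904/330295 to the basis.

S(f_1,h_4): lcm = p**2. S = 155/5258*p*q**3 + 1249/15774*p*q**2 + 38015/15774*p*q + 22661/7887*p + 1/3*q - 239/3.
  reduce S modulo (f_1, f_2, f_3, h_4, h_5, h_6):
  remainder -300829552/1363127465*q + 1203318208/1363127465 ≠ 0; add h_7 = -300829552/1363127465*q + 1203318208/1363127465 to the basis.

The other S-polynomials (S(f_2,h_4), S(f_3,h_4), S(f_1,h_5), S(f_2,h_5), S(f_3,h_5), S(h_4,h_5), S(f_1,h_6), S(f_2,h_6), S(f_3,h_6), S(h_4,h_6), S(h_5,h_6), S(f_1,h_7), S(f_2,h_7), S(f_3,h_7), S(h_4,h_7), S(h_5,h_7), S(h_6,h_7)) all reduce to 0 modulo the current basis, so we have a Gröbner basis.
Inter-reduce: drop elements whose leading term is divisible by another's, tail-reduce, and make monic.
Reduced Gröbner basis: {p - 5, q - 4}.

The lex basis is triangular: the last element involves only q. Solving q - 4 = 0 gives q ∈ {4}; substituting each value into the earlier elements determines the remaining variables.
  q = 4: the earlier basis element becomes p - 5 = 0, giving p = 5 — point (5, 4).

{(5, 4)}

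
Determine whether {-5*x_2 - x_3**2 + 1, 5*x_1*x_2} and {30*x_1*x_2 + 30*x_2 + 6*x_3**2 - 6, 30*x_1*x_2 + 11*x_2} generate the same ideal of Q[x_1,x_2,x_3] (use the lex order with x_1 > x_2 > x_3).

For a fixed monomial order, each ideal has a unique reduced Gröbner basis; comparing bases decides equality.
Buchberger on the first generating set:
f_1 = -5*x_2 - x_3**2 + 1, LT = x_2.
f_2 = 5*x_1*x_2, LT = x_1*x_2.

S(f_1,f_2): lcm = x_1*x_2. S = 1/5*x_1*x_3**2 - 1/5*x_1.
  reduce S modulo (f_1, f_2):
  remainder 1/5*x_1*x_3**2 - 1/5*x_1 ≠ 0; add g_3 = 1/5*x_1*x_3**2 - 1/5*x_1 to the basis.

The other S-polynomials (S(f_1,g_3), S(f_2,g_3)) all reduce to 0 modulo the current basis, so we have a Gröbner basis.
Inter-reduce: drop elements whose leading term is divisible by another's, tail-reduce, and make monic.
Reduced Gröbner basis: {x_1*x_3**2 - x_1, x_2 + 1/5*x_3**2 - 1/5}.

Buchberger on the second generating set:
h_1 = 30*x_1*x_2 + 30*x_2 + 6*x_3**2 - 6, LT = x_1*x_2.
h_2 = 30*x_1*x_2 + 11*x_2, LT = x_1*x_2.

S(h_1,h_2): lcm = x_1*x_2. S = 19/30*x_2 + 1/5*x_3**2 - 1/5.
  reduce S modulo (h_1, h_2):
  remainder 19/30*x_2 + 1/5*x_3**2 - 1/5 ≠ 0; add k_3 = 19/30*x_2 + 1/5*x_3**2 - 1/5 to the basis.

S(h_1,k_3): lcm = x_1*x_2. S = -6/19*x_1*x_3**2 + 6/19*x_1 + x_2 + 1/5*x_3**2 - 1/5.
  reduce S modulo (h_1, h_2, k_3):
  remainder -6/19*x_1*x_3**2 + 6/19*x_1 - 11/95*x_3**2 + 11/95 ≠ 0; add k_4 = -6/19*x_1*x_3**2 + 6/19*x_1 - 11/95*x_3**2 + 11/95 to the basis.

The other S-polynomials (S(h_2,k_3), S(h_1,k_4), S(h_2,k_4), S(k_3,k_4)) all reduce to 0 modulo the current basis, so we have a Gröbner basis.
Inter-reduce: drop elements whose leading term is divisible by another's, tail-reduce, and make monic.
Reduced Gröbner basis: {x_1*x_3**2 - x_1 + 11/30*x_3**2 - 11/30, x_2 + 6/19*x_3**2 - 6/19}.

Since the reduced bases disagree, the two ideals are not the same.

No, the ideals differ.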